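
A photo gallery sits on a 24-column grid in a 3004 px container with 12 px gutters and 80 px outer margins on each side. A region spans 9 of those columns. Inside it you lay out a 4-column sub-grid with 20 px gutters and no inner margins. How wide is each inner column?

249.75 px

Subtract both margins: 3004 − 2·80 = 2844 px.
Subtracting 23 gutters of 12 leaves 2568 for 24 columns, so c = 107 px.
Span of 9: 9·107 + 8·12 = 963 + 96 = 1059 px.
Subtracting 3 gutters of 20 leaves 999 for 4 columns, so d = 249.75 px.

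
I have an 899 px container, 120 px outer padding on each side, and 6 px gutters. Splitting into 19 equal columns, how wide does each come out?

29 px

Subtract both margins: 899 − 2·120 = 659 px.
659 − 18·6 = 551; ÷19 gives c = 29 px.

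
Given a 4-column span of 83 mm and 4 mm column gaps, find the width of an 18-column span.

Subtracting 3 column gaps of 4 leaves 71 for 4 columns, so c = 17.75 mm.
18-column span = 18·17.75 + 17·4 = 387.5 mm.

387.5 mm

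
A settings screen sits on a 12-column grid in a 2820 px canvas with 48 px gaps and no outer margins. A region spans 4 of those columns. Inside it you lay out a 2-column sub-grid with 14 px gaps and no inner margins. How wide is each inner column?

447 px

2820 − 11·48 = 2292; ÷12 gives c = 191 px.
4 columns plus 3 gaps: 764 + 144 = 908 px.
2 columns + 1 gap: 2d + 1·14 = 908.
2d = 908 − 14 = 894, so d = 447 px.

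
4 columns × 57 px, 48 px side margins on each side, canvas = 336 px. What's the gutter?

Subtract both margins: 336 − 2·48 = 240 px.
4·57 + 3g = 240 → 3g = 12 → g = 4 px.

4 px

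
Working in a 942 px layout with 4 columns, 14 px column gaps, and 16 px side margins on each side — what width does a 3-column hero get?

679 px

Subtract both margins: 942 − 2·16 = 910 px.
4 columns + 3 column gaps: 4c + 3·14 = 910.
4c = 910 − 42 = 868, so c = 217 px.
Span of 3: 3·217 + 2·14 = 651 + 28 = 679 px.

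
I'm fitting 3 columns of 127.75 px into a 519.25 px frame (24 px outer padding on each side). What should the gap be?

44 px

Inside the margins: 519.25 − 48 = 471.25 px.
3 columns take 3·127.75 = 383.25 px; remaining 88 splits into 2 gaps.
g = 88 / 2 = 44 px.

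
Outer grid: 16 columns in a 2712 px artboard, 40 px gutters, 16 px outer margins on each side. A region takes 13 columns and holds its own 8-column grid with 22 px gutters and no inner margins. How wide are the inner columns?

252 px

Subtract both margins: 2712 − 2·16 = 2680 px.
16 columns + 15 gutters: 16c + 15·40 = 2680.
16c = 2680 − 600 = 2080, so c = 130 px.
Span of 13: 13·130 + 12·40 = 1690 + 480 = 2170 px.
8d + 7·22 = 2170 → 8d = 2016 → d = 252 px.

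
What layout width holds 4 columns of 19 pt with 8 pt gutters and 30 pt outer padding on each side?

160 pt

Adding margins, columns and gutters: 60 + 76 + 24 = 160 pt.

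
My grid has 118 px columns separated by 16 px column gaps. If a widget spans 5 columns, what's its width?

654 px

5-column span = 5·118 + 4·16 = 654 px.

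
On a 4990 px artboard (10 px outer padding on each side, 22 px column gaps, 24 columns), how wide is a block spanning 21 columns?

Subtract both margins: 4990 − 2·10 = 4970 px.
4970 − 23·22 = 4464; ÷24 gives c = 186 px.
Span of 21: 21·186 + 20·22 = 3906 + 440 = 4346 px.

4346 px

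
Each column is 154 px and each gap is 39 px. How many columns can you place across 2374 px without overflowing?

12 columns

Each extra column adds 154 + 39 = 193 px.
(2374 + 39) / 193 = 12.50, so 12 columns fit.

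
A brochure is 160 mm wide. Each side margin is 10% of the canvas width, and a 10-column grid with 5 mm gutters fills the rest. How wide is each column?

8.3 mm

Each margin = 10% of 160 = 16 mm; content = 160 − 2·16 = 128 mm.
128 − 9·5 = 83; ÷10 gives c = 8.3 mm.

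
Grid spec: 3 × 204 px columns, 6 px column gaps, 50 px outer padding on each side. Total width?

724 px

Total width: 2·50 + 3·204 + 2·6 = 724 px.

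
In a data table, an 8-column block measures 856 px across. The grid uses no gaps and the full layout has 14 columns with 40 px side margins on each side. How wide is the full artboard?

1578 px

8c = 856 → c = 107 px.
Summing: 80 + 1498 = 1578 px.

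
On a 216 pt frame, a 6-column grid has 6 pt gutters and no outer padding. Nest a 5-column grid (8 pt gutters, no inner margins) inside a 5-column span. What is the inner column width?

29.4 pt

Subtracting 5 gutters of 6 leaves 186 for 6 columns, so c = 31 pt.
Span of 5: 5·31 + 4·6 = 155 + 24 = 179 pt.
179 − 4·8 = 147; ÷5 gives d = 29.4 pt.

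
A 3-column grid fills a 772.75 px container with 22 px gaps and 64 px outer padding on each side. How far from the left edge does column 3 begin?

508.5 px

Subtract both margins: 772.75 − 2·64 = 644.75 px.
3 columns + 2 gaps: 3c + 2·22 = 644.75.
3c = 644.75 − 44 = 600.75, so c = 200.25 px.
Each column+gutter stride is 222.25 px; 2 of them past the 64 px margin is 64 + 444.5 = 508.5 px.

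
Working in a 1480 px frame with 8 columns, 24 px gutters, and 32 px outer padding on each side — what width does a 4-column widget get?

696 px

Inside the margins: 1480 − 64 = 1416 px.
Subtracting 7 gutters of 24 leaves 1248 for 8 columns, so c = 156 px.
Span of 4: 4·156 + 3·24 = 624 + 72 = 696 px.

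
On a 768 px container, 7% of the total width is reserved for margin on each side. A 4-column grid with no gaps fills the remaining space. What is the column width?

768 × (1 − 2·7%) = 768 × 86% = 660.48 px for the columns.
With no gaps, each column is 660.48/4 = 165.12 px.

165.12 px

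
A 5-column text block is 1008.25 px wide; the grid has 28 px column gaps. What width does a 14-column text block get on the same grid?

2873.5 px

5 columns + 4 column gaps: 5c + 4·28 = 1008.25.
5c = 1008.25 − 112 = 896.25, so c = 179.25 px.
14 columns plus 13 column gaps: 2509.5 + 364 = 2873.5 px.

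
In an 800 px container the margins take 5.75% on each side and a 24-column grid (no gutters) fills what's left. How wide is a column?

29.5 px

Margins: 5.75% × 800 = 46 px each, so content = 800 − 92 = 708 px.
24c = 708 → c = 29.5 px.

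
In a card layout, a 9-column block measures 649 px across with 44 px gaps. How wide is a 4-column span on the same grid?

264 px

9 columns + 8 gaps: 9c + 8·44 = 649.
9c = 649 − 352 = 297, so c = 33 px.
Span of 4: 4·33 + 3·44 = 132 + 132 = 264 px.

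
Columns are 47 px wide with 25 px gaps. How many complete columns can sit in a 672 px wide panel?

9 columns: 9·47 + 8·25 = 623 px ≤ 672.
10 columns: 695 px > 672. So 9.

9 columns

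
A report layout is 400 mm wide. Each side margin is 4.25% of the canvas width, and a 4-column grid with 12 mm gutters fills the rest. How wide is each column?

82.5 mm

400 × (1 − 2·4.25%) = 400 × 91.5% = 366 mm for the columns.
366 − 3·12 = 330; ÷4 gives c = 82.5 mm.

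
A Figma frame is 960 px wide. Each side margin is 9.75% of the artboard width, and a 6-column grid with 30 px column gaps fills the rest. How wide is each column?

103.8 px

960 × (1 − 2·9.75%) = 960 × 80.5% = 772.8 px for the columns.
6 columns + 5 column gaps: 6c + 5·30 = 772.8.
6c = 772.8 − 150 = 622.8, so c = 103.8 px.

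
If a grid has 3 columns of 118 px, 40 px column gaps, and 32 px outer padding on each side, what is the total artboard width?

Total width: 2·32 + 3·118 + 2·40 = 498 px.

498 px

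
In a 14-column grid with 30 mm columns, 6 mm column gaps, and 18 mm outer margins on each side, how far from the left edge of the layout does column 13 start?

Before column 13: the margin + 12 columns + 12 column gaps.
Offset = 18 + 12·(30 + 6) = 18 + 432 = 450 mm.

450 mm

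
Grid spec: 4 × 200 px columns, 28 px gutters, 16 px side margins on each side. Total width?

916 px

Container = 2·16 + 4·200 + 3·28 = 32 + 800 + 84 = 916 px.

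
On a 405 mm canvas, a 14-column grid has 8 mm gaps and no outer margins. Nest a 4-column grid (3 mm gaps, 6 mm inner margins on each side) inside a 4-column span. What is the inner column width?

14 columns + 13 gaps: 14c + 13·8 = 405.
14c = 405 − 104 = 301, so c = 21.5 mm.
4 columns plus 3 gaps: 86 + 24 = 110 mm.
Inner content = 110 − 2·6 = 98 mm.
Subtracting 3 gaps of 3 leaves 89 for 4 columns, so d = 22.25 mm.

22.25 mm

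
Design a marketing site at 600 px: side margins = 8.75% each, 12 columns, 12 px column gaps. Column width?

Each margin = 8.75% of 600 = 52.5 px; content = 600 − 2·52.5 = 495 px.
495 − 11·12 = 363; ÷12 gives c = 30.25 px.

30.25 px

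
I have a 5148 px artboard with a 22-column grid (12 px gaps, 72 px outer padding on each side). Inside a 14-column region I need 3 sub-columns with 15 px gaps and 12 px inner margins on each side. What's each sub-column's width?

1042 px

Subtract both margins: 5148 − 2·72 = 5004 px.
Subtracting 21 gaps of 12 leaves 4752 for 22 columns, so c = 216 px.
14-column span = 14·216 + 13·12 = 3180 px.
Inner content = 3180 − 2·12 = 3156 px.
3 columns + 2 gaps: 3d + 2·15 = 3156.
3d = 3156 − 30 = 3126, so d = 1042 px.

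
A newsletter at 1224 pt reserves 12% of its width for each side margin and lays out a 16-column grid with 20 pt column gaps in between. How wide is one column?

39.39 pt

1224 × (1 − 2·12%) = 1224 × 76% = 930.24 pt for the columns.
Subtracting 15 column gaps of 20 leaves 630.24 for 16 columns, so c = 39.39 pt.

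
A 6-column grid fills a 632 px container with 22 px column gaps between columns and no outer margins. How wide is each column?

6c + 5·22 = 632 → 6c = 522 → c = 87 px.

87 px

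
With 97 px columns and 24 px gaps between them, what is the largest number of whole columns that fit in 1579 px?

13 columns

k columns need k·97 + (k−1)·24 = k·121 − 24.
k·121 − 24 ≤ 1579 → k ≤ 1603 / 121 ≈ 13.25, so k = 13.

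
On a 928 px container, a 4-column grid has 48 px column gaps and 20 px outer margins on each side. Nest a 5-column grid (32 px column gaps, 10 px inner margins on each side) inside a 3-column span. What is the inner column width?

101.2 px

Outer content = 928 − 2·20 = 888 px.
Subtracting 3 column gaps of 48 leaves 744 for 4 columns, so c = 186 px.
3-column span = 3·186 + 2·48 = 654 px.
Inner content = 654 − 2·10 = 634 px.
Subtracting 4 column gaps of 32 leaves 506 for 5 columns, so d = 101.2 px.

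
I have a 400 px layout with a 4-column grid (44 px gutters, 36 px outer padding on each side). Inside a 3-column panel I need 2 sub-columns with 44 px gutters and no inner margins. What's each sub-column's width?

95.5 px

Inside the margins: 400 − 72 = 328 px.
4 columns + 3 gutters: 4c + 3·44 = 328.
4c = 328 − 132 = 196, so c = 49 px.
3-column span = 3·49 + 2·44 = 235 px.
Subtracting 1 gutter of 44 leaves 191 for 2 columns, so d = 95.5 px.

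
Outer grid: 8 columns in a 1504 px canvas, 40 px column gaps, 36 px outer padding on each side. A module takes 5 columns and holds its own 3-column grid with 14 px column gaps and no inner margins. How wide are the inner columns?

Subtract both margins: 1504 − 2·36 = 1432 px.
8c + 7·40 = 1432 → 8c = 1152 → c = 144 px.
5 columns plus 4 column gaps: 720 + 160 = 880 px.
Subtracting 2 column gaps of 14 leaves 852 for 3 columns, so d = 284 px.

284 px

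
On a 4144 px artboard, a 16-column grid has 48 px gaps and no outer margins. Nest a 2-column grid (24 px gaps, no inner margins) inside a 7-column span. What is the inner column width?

4144 − 15·48 = 3424; ÷16 gives c = 214 px.
7-column span = 7·214 + 6·48 = 1786 px.
Subtracting 1 gap of 24 leaves 1762 for 2 columns, so d = 881 px.

881 px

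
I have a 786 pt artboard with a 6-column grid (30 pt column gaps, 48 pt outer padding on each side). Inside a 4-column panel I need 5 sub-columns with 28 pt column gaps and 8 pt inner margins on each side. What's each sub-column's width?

64.4 pt

Outer content = 786 − 2·48 = 690 pt.
Subtracting 5 column gaps of 30 leaves 540 for 6 columns, so c = 90 pt.
4-column span = 4·90 + 3·30 = 450 pt.
Inner content = 450 − 2·8 = 434 pt.
434 − 4·28 = 322; ÷5 gives d = 64.4 pt.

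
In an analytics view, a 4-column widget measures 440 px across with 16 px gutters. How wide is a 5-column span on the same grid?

554 px

4c + 3·16 = 440 → 4c = 392 → c = 98 px.
Span of 5: 5·98 + 4·16 = 490 + 64 = 554 px.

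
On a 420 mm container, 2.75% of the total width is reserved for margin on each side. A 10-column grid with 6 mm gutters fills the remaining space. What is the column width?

Margins: 2.75% × 420 = 11.55 mm each, so content = 420 − 23.1 = 396.9 mm.
10 columns + 9 gutters: 10c + 9·6 = 396.9.
10c = 396.9 − 54 = 342.9, so c = 34.29 mm.

34.29 mm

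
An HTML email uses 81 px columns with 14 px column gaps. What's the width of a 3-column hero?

3-column span = 3·81 + 2·14 = 271 px.

271 px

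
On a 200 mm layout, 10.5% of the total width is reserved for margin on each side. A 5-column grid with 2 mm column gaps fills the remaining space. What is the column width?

Margins: 10.5% × 200 = 21 mm each, so content = 200 − 42 = 158 mm.
Subtracting 4 column gaps of 2 leaves 150 for 5 columns, so c = 30 mm.

30 mm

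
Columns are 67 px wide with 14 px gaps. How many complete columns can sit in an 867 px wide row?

k columns need k·67 + (k−1)·14 = k·81 − 14.
k·81 − 14 ≤ 867 → k ≤ 881 / 81 ≈ 10.88, so k = 10.

10 columns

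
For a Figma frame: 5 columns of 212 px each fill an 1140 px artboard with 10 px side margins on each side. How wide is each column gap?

15 px

Subtract both margins: 1140 − 2·10 = 1120 px.
5 columns take 5·212 = 1060 px; remaining 60 splits into 4 column gaps.
g = 60 / 4 = 15 px.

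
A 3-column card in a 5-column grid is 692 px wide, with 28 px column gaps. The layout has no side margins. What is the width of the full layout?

3c + 2·28 = 692 → 3c = 636 → c = 212 px.
Total width: 5·212 + 4·28 = 1172 px.

1172 px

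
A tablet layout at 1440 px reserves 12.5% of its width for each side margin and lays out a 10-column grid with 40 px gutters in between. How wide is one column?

72 px

1440 × (1 − 2·12.5%) = 1440 × 75% = 1080 px for the columns.
10c + 9·40 = 1080 → 10c = 720 → c = 72 px.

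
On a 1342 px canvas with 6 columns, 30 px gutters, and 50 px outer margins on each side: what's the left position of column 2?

262 px

Take off 100 px of margins, leaving 1242 px.
6c + 5·30 = 1242 → 6c = 1092 → c = 182 px.
Each column+gutter stride is 212 px; 1 of them past the 50 px margin is 50 + 212 = 262 px.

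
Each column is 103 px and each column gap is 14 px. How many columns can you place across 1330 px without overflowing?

11 columns

11 columns: 11·103 + 10·14 = 1273 px ≤ 1330.
12 columns: 1390 px > 1330. So 11.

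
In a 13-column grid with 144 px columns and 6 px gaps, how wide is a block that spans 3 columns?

444 px

3 columns plus 2 gaps: 432 + 12 = 444 px.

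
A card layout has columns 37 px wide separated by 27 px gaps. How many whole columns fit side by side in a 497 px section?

8 columns: 8·37 + 7·27 = 485 px ≤ 497.
9 columns: 549 px > 497. So 8.

8 columns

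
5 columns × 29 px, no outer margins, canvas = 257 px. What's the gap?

Columns use 145 px, leaving 112 px across 4 gaps = 28 px each.

28 px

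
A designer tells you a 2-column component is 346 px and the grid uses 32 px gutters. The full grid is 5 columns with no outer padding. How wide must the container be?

913 px

2c + 1·32 = 346 → 2c = 314 → c = 157 px.
Container = 5·157 + 4·32 = 785 + 128 = 913 px.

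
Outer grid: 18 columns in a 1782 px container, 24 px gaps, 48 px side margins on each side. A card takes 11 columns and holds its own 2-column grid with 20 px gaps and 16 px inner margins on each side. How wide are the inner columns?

484.5 px

Inside the margins: 1782 − 96 = 1686 px.
1686 − 17·24 = 1278; ÷18 gives c = 71 px.
11-column span = 11·71 + 10·24 = 1021 px.
Inner content = 1021 − 2·16 = 989 px.
2 columns + 1 gap: 2d + 1·20 = 989.
2d = 989 − 20 = 969, so d = 484.5 px.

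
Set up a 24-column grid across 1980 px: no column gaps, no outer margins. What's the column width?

24c = 1980 → c = 82.5 px.

82.5 px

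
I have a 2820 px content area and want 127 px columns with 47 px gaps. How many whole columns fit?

16 columns

Each extra column adds 127 + 47 = 174 px.
(2820 + 47) / 174 = 16.48, so 16 columns fit.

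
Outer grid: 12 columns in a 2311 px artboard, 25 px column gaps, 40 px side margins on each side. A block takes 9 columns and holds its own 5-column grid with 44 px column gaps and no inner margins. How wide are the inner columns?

Inside the margins: 2311 − 80 = 2231 px.
Subtracting 11 column gaps of 25 leaves 1956 for 12 columns, so c = 163 px.
Span of 9: 9·163 + 8·25 = 1467 + 200 = 1667 px.
Subtracting 4 column gaps of 44 leaves 1491 for 5 columns, so d = 298.2 px.

298.2 px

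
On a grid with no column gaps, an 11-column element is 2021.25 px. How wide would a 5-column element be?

918.75 px

2021.25 / 11 = 183.75 px per column.
With no column gaps, 5 columns span 5·183.75 = 918.75 px.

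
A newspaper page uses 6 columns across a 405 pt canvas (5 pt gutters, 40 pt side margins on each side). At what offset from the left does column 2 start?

Take off 80 pt of margins, leaving 325 pt.
6c + 5·5 = 325 → 6c = 300 → c = 50 pt.
Column 2 starts at margin + 1·(column + gutter) = 40 + 1·55 = 95 pt.

95 pt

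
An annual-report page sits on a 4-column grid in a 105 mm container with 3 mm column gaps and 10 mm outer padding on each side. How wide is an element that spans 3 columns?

Take off 20 mm of margins, leaving 85 mm.
85 − 3·3 = 76; ÷4 gives c = 19 mm.
3 columns plus 2 column gaps: 57 + 6 = 63 mm.

63 mm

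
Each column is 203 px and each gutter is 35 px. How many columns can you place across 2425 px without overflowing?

10 columns

Each extra column adds 203 + 35 = 238 px.
(2425 + 35) / 238 = 10.34, so 10 columns fit.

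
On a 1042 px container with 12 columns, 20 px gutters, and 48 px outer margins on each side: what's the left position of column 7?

Content = 1042 − 2·48 = 946 px.
Subtracting 11 gutters of 20 leaves 726 for 12 columns, so c = 60.5 px.
Each column+gutter stride is 80.5 px; 6 of them past the 48 px margin is 48 + 483 = 531 px.

531 px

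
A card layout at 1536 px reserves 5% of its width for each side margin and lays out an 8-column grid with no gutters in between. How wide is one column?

Each margin = 5% of 1536 = 76.8 px; content = 1536 − 2·76.8 = 1382.4 px.
8c = 1382.4 → c = 172.8 px.

172.8 px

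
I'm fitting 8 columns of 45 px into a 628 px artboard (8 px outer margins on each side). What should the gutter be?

Subtract both margins: 628 − 2·8 = 612 px.
8·45 + 7g = 612 → 7g = 252 → g = 36 px.

36 px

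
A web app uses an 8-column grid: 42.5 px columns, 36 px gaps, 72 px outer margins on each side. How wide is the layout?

Total width: 2·72 + 8·42.5 + 7·36 = 736 px.

736 px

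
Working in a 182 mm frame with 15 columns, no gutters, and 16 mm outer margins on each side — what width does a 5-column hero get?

Take off 32 mm of margins, leaving 150 mm.
15c = 150 → c = 10 mm.
5-column span = 5·10 = 50 mm.

50 mm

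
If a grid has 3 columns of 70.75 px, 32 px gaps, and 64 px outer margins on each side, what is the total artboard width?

404.25 px

Total width: 2·64 + 3·70.75 + 2·32 = 404.25 px.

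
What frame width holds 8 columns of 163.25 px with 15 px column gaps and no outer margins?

Frame = 8·163.25 + 7·15 = 1306 + 105 = 1411 px.

1411 px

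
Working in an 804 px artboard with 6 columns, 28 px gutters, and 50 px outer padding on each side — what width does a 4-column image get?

Take off 100 px of margins, leaving 704 px.
6 columns + 5 gutters: 6c + 5·28 = 704.
6c = 704 − 140 = 564, so c = 94 px.
Span of 4: 4·94 + 3·28 = 376 + 84 = 460 px.

460 px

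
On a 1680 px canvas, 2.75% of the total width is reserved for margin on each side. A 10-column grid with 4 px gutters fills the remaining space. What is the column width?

155.16 px

Each margin = 2.75% of 1680 = 46.2 px; content = 1680 − 2·46.2 = 1587.6 px.
10c + 9·4 = 1587.6 → 10c = 1551.6 → c = 155.16 px.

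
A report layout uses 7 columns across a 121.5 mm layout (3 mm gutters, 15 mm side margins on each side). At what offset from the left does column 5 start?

69 mm

Inside the margins: 121.5 − 30 = 91.5 mm.
7 columns + 6 gutters: 7c + 6·3 = 91.5.
7c = 91.5 − 18 = 73.5, so c = 10.5 mm.
Column 5 starts at margin + 4·(column + gutter) = 15 + 4·13.5 = 69 mm.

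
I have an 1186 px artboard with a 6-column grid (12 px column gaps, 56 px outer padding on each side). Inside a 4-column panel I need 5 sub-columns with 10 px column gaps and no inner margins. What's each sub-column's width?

134.4 px

Outer content = 1186 − 2·56 = 1074 px.
Subtracting 5 column gaps of 12 leaves 1014 for 6 columns, so c = 169 px.
4 columns plus 3 column gaps: 676 + 36 = 712 px.
Subtracting 4 column gaps of 10 leaves 672 for 5 columns, so d = 134.4 px.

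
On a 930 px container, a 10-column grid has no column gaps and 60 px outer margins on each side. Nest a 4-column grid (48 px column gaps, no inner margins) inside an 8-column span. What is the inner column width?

Take off 120 px of margins, leaving 810 px.
10c = 810 → c = 81 px.
8-column span = 8·81 = 648 px.
4d + 3·48 = 648 → 4d = 504 → d = 126 px.

126 px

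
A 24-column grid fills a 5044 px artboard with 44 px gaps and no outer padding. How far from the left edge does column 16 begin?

5044 − 23·44 = 4032; ÷24 gives c = 168 px.
Each column+gutter stride is 212 px; with no margin, 15 of them is 3180 px.

3180 px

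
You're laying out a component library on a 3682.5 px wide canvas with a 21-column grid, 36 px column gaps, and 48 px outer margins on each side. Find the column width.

Content width = 3682.5 − 2·48 = 3586.5 px.
Subtracting 20 column gaps of 36 leaves 2866.5 for 21 columns, so c = 136.5 px.

136.5 px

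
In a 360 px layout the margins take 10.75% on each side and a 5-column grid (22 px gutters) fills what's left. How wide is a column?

Margins: 10.75% × 360 = 38.7 px each, so content = 360 − 77.4 = 282.6 px.
282.6 − 4·22 = 194.6; ÷5 gives c = 38.92 px.

38.92 px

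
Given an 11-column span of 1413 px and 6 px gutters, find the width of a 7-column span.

897 px

1413 − 10·6 = 1353; ÷11 gives c = 123 px.
7-column span = 7·123 + 6·6 = 897 px.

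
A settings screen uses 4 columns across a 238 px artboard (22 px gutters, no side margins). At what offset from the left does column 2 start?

65 px

4 columns + 3 gutters: 4c + 3·22 = 238.
4c = 238 − 66 = 172, so c = 43 px.
No margin, so column 2 starts at 1·(column + gutter) = 1·65 = 65 px.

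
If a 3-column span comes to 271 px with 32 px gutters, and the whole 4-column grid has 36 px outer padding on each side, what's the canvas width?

Subtracting 2 gutters of 32 leaves 207 for 3 columns, so c = 69 px.
Total width: 2·36 + 4·69 + 3·32 = 444 px.

444 px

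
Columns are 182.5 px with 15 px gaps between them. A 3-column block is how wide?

3 columns plus 2 gaps: 547.5 + 30 = 577.5 px.

577.5 px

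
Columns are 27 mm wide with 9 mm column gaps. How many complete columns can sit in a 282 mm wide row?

8 columns

8 columns: 8·27 + 7·9 = 279 mm ≤ 282.
9 columns: 315 mm > 282. So 8.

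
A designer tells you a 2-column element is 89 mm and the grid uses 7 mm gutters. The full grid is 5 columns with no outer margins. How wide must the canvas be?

233 mm

2c + 1·7 = 89 → 2c = 82 → c = 41 mm.
Total width: 5·41 + 4·7 = 233 mm.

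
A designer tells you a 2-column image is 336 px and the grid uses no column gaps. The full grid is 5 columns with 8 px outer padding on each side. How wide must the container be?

856 px

With no column gaps, each column is 336/2 = 168 px.
Summing: 16 + 840 = 856 px.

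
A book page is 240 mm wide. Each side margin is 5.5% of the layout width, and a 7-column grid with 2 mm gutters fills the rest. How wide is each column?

Each margin = 5.5% of 240 = 13.2 mm; content = 240 − 2·13.2 = 213.6 mm.
Subtracting 6 gutters of 2 leaves 201.6 for 7 columns, so c = 28.8 mm.

28.8 mm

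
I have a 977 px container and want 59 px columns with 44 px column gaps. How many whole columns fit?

k columns need k·59 + (k−1)·44 = k·103 − 44.
k·103 − 44 ≤ 977 → k ≤ 1021 / 103 ≈ 9.91, so k = 9.

9 columns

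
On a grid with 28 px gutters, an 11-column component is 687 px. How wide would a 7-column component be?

427 px

687 − 10·28 = 407; ÷11 gives c = 37 px.
Span of 7: 7·37 + 6·28 = 259 + 168 = 427 px.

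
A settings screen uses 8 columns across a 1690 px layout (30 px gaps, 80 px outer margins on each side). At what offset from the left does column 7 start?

1250 px

Inside the margins: 1690 − 160 = 1530 px.
8c + 7·30 = 1530 → 8c = 1320 → c = 165 px.
Before column 7: the margin + 6 columns + 6 gaps.
Offset = 80 + 6·(165 + 30) = 80 + 1170 = 1250 px.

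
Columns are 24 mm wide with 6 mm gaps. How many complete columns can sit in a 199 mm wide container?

6 columns

6 columns: 6·24 + 5·6 = 174 mm ≤ 199.
7 columns: 204 mm > 199. So 6.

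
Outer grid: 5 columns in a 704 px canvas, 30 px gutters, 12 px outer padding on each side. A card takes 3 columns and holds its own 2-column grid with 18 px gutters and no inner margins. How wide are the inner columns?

189 px

Inside the margins: 704 − 24 = 680 px.
5 columns + 4 gutters: 5c + 4·30 = 680.
5c = 680 − 120 = 560, so c = 112 px.
Span of 3: 3·112 + 2·30 = 336 + 60 = 396 px.
2 columns + 1 gutter: 2d + 1·18 = 396.
2d = 396 − 18 = 378, so d = 189 px.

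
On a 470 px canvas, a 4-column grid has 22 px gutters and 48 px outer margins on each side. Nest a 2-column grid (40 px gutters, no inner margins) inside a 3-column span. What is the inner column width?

Take off 96 px of margins, leaving 374 px.
Subtracting 3 gutters of 22 leaves 308 for 4 columns, so c = 77 px.
Span of 3: 3·77 + 2·22 = 231 + 44 = 275 px.
275 − 1·40 = 235; ÷2 gives d = 117.5 px.

117.5 px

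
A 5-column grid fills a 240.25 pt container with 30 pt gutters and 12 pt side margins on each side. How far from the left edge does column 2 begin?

Inside the margins: 240.25 − 24 = 216.25 pt.
5c + 4·30 = 216.25 → 5c = 96.25 → c = 19.25 pt.
Each column+gutter stride is 49.25 pt; 1 of them past the 12 pt margin is 12 + 49.25 = 61.25 pt.

61.25 pt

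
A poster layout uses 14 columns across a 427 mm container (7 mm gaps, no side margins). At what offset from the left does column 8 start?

217 mm

Subtracting 13 gaps of 7 leaves 336 for 14 columns, so c = 24 mm.
No margin, so column 8 starts at 7·(column + gutter) = 7·31 = 217 mm.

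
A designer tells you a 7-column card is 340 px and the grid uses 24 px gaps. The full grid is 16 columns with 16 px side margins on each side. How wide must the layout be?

840 px

7 columns + 6 gaps: 7c + 6·24 = 340.
7c = 340 − 144 = 196, so c = 28 px.
Total width: 2·16 + 16·28 + 15·24 = 840 px.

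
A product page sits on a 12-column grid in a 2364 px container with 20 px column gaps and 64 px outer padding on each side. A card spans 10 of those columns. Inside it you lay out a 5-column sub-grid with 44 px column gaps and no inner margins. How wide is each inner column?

Outer content = 2364 − 2·64 = 2236 px.
2236 − 11·20 = 2016; ÷12 gives c = 168 px.
10-column span = 10·168 + 9·20 = 1860 px.
Subtracting 4 column gaps of 44 leaves 1684 for 5 columns, so d = 336.8 px.

336.8 px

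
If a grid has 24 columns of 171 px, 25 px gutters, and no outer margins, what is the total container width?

Container = 24·171 + 23·25 = 4104 + 575 = 4679 px.

4679 px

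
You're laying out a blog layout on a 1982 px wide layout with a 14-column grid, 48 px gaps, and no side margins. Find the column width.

97 px

14c + 13·48 = 1982 → 14c = 1358 → c = 97 px.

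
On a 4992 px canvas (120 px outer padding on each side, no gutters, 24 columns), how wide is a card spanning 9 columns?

Inside the margins: 4992 − 240 = 4752 px.
24c = 4752 → c = 198 px.
9-column span = 9·198 = 1782 px.

1782 px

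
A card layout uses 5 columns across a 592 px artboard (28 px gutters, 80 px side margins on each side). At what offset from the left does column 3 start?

264 px

Content = 592 − 2·80 = 432 px.
Subtracting 4 gutters of 28 leaves 320 for 5 columns, so c = 64 px.
Before column 3: the margin + 2 columns + 2 gutters.
Offset = 80 + 2·(64 + 28) = 80 + 184 = 264 px.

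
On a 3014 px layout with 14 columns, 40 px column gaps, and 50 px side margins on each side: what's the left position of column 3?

Take off 100 px of margins, leaving 2914 px.
14 columns + 13 column gaps: 14c + 13·40 = 2914.
14c = 2914 − 520 = 2394, so c = 171 px.
Before column 3: the margin + 2 columns + 2 column gaps.
Offset = 50 + 2·(171 + 40) = 50 + 422 = 472 px.

472 px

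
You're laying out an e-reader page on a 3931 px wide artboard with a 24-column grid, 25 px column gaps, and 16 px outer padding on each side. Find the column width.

Inside the margins: 3931 − 32 = 3899 px.
24c + 23·25 = 3899 → 24c = 3324 → c = 138.5 px.

138.5 px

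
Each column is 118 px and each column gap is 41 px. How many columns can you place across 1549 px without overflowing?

k columns need k·118 + (k−1)·41 = k·159 − 41.
k·159 − 41 ≤ 1549 → k ≤ 1590 / 159 ≈ 10.00, so k = 10.

10 columns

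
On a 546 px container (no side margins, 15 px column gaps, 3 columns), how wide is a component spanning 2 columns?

359 px

546 − 2·15 = 516; ÷3 gives c = 172 px.
2 columns plus 1 column gap: 344 + 15 = 359 px.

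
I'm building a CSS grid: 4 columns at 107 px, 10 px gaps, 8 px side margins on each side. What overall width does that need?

Total width: 2·8 + 4·107 + 3·10 = 474 px.

474 px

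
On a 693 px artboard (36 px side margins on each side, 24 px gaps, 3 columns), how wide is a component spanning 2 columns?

406 px

Take off 72 px of margins, leaving 621 px.
3 columns + 2 gaps: 3c + 2·24 = 621.
3c = 621 − 48 = 573, so c = 191 px.
Span of 2: 2·191 + 1·24 = 382 + 24 = 406 px.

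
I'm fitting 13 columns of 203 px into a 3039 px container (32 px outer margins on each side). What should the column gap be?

Content width = 3039 − 2·32 = 2975 px.
13·203 + 12g = 2975 → 12g = 336 → g = 28 px.

28 px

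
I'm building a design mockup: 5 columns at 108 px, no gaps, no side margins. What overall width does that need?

Total width: 5·108 = 540 px.

540 px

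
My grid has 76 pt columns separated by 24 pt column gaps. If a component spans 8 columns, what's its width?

776 pt

8 columns plus 7 column gaps: 608 + 168 = 776 pt.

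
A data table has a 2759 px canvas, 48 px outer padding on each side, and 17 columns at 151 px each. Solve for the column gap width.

Content width = 2759 − 2·48 = 2663 px.
Columns use 2567 px, leaving 96 px across 16 column gaps = 6 px each.

6 px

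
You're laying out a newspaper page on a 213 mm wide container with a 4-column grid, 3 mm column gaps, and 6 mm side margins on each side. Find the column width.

48 mm

Subtract both margins: 213 − 2·6 = 201 mm.
4c + 3·3 = 201 → 4c = 192 → c = 48 mm.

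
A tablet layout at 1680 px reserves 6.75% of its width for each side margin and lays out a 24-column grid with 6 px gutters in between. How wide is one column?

54.8 px

Each margin = 6.75% of 1680 = 113.4 px; content = 1680 − 2·113.4 = 1453.2 px.
24 columns + 23 gutters: 24c + 23·6 = 1453.2.
24c = 1453.2 − 138 = 1315.2, so c = 54.8 px.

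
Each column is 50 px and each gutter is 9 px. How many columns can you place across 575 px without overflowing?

9 columns

Each extra column adds 50 + 9 = 59 px.
(575 + 9) / 59 = 9.90, so 9 columns fit.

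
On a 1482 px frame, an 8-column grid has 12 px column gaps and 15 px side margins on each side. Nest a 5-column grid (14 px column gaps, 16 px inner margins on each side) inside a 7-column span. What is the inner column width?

Take off 30 px of margins, leaving 1452 px.
1452 − 7·12 = 1368; ÷8 gives c = 171 px.
Span of 7: 7·171 + 6·12 = 1197 + 72 = 1269 px.
Inner content = 1269 − 2·16 = 1237 px.
Subtracting 4 column gaps of 14 leaves 1181 for 5 columns, so d = 236.2 px.

236.2 px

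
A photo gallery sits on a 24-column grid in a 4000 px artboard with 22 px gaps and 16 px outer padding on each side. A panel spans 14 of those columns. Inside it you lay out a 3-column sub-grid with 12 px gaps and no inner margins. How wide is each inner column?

Subtract both margins: 4000 − 2·16 = 3968 px.
Subtracting 23 gaps of 22 leaves 3462 for 24 columns, so c = 144.25 px.
Span of 14: 14·144.25 + 13·22 = 2019.5 + 286 = 2305.5 px.
3d + 2·12 = 2305.5 → 3d = 2281.5 → d = 760.5 px.

760.5 px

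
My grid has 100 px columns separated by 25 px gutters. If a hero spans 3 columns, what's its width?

350 px

3 columns plus 2 gutters: 300 + 50 = 350 px.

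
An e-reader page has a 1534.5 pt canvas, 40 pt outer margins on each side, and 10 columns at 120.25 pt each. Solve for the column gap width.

Inside the margins: 1534.5 − 80 = 1454.5 pt.
Columns use 1202.5 pt, leaving 252 pt across 9 column gaps = 28 pt each.

28 pt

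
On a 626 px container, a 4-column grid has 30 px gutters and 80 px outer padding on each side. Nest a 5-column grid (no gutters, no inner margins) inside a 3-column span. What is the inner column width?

Outer content = 626 − 2·80 = 466 px.
4 columns + 3 gutters: 4c + 3·30 = 466.
4c = 466 − 90 = 376, so c = 94 px.
3 columns plus 2 gutters: 282 + 60 = 342 px.
With no gutters, each column is 342/5 = 68.4 px.

68.4 px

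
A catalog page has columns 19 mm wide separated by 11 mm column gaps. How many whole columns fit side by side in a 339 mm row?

11 columns

Each extra column adds 19 + 11 = 30 mm.
(339 + 11) / 30 = 11.67, so 11 columns fit.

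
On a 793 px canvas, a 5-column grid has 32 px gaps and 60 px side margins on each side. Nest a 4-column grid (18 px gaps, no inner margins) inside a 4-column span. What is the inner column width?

119.5 px

Take off 120 px of margins, leaving 673 px.
5 columns + 4 gaps: 5c + 4·32 = 673.
5c = 673 − 128 = 545, so c = 109 px.
4 columns plus 3 gaps: 436 + 96 = 532 px.
4 columns + 3 gaps: 4d + 3·18 = 532.
4d = 532 − 54 = 478, so d = 119.5 px.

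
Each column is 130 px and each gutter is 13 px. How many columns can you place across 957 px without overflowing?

6 columns

k columns need k·130 + (k−1)·13 = k·143 − 13.
k·143 − 13 ≤ 957 → k ≤ 970 / 143 ≈ 6.78, so k = 6.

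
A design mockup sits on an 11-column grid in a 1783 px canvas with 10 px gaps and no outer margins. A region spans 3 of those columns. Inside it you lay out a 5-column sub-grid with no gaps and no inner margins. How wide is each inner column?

95.8 px

1783 − 10·10 = 1683; ÷11 gives c = 153 px.
Span of 3: 3·153 + 2·10 = 459 + 20 = 479 px.
479 / 5 = 95.8 px per column.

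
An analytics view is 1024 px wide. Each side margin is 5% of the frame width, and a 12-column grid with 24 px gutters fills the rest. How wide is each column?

54.8 px

1024 × (1 − 2·5%) = 1024 × 90% = 921.6 px for the columns.
Subtracting 11 gutters of 24 leaves 657.6 for 12 columns, so c = 54.8 px.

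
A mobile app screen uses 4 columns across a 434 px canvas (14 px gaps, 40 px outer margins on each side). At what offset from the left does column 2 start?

Subtract both margins: 434 − 2·40 = 354 px.
354 − 3·14 = 312; ÷4 gives c = 78 px.
Each column+gutter stride is 92 px; 1 of them past the 40 px margin is 40 + 92 = 132 px.

132 px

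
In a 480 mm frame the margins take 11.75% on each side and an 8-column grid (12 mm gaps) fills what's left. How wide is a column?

35.4 mm

Margins: 11.75% × 480 = 56.4 mm each, so content = 480 − 112.8 = 367.2 mm.
367.2 − 7·12 = 283.2; ÷8 gives c = 35.4 mm.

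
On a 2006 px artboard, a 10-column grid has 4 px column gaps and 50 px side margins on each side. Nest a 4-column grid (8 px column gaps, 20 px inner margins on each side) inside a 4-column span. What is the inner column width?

174 px

Subtract both margins: 2006 − 2·50 = 1906 px.
Subtracting 9 column gaps of 4 leaves 1870 for 10 columns, so c = 187 px.
Span of 4: 4·187 + 3·4 = 748 + 12 = 760 px.
Inner content = 760 − 2·20 = 720 px.
Subtracting 3 column gaps of 8 leaves 696 for 4 columns, so d = 174 px.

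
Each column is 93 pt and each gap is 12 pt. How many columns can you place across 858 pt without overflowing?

8 columns

Each extra column adds 93 + 12 = 105 pt.
(858 + 12) / 105 = 8.29, so 8 columns fit.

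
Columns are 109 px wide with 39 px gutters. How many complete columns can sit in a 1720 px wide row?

k columns need k·109 + (k−1)·39 = k·148 − 39.
k·148 − 39 ≤ 1720 → k ≤ 1759 / 148 ≈ 11.89, so k = 11.

11 columns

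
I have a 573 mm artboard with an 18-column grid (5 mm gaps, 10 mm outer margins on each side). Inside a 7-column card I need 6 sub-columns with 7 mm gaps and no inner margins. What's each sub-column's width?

Inside the margins: 573 − 20 = 553 mm.
18c + 17·5 = 553 → 18c = 468 → c = 26 mm.
Span of 7: 7·26 + 6·5 = 182 + 30 = 212 mm.
6d + 5·7 = 212 → 6d = 177 → d = 29.5 mm.

29.5 mm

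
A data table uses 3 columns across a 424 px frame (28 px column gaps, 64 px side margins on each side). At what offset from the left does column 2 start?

Inside the margins: 424 − 128 = 296 px.
3c + 2·28 = 296 → 3c = 240 → c = 80 px.
Before column 2: the margin + 1 column + 1 column gap.
Offset = 64 + 1·(80 + 28) = 64 + 108 = 172 px.

172 px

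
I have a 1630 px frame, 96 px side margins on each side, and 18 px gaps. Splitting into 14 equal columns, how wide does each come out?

86 px

Content width = 1630 − 2·96 = 1438 px.
1438 − 13·18 = 1204; ÷14 gives c = 86 px.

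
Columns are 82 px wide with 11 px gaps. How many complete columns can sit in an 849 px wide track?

Each extra column adds 82 + 11 = 93 px.
(849 + 11) / 93 = 9.25, so 9 columns fit.

9 columns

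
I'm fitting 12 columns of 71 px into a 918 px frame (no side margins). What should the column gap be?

6 px

12 columns take 12·71 = 852 px; remaining 66 splits into 11 column gaps.
g = 66 / 11 = 6 px.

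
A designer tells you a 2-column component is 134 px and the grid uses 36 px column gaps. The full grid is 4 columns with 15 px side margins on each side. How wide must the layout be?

Subtracting 1 column gap of 36 leaves 98 for 2 columns, so c = 49 px.
Adding margins, columns and gutters: 30 + 196 + 108 = 334 px.

334 px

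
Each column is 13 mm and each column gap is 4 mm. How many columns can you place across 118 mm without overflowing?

7 columns

7 columns: 7·13 + 6·4 = 115 mm ≤ 118.
8 columns: 132 mm > 118. So 7.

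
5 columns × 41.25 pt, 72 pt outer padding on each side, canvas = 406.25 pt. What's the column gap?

14 pt

Content width = 406.25 − 2·72 = 262.25 pt.
5 columns take 5·41.25 = 206.25 pt; remaining 56 splits into 4 column gaps.
g = 56 / 4 = 14 pt.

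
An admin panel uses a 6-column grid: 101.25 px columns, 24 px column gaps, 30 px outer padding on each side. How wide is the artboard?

Artboard = 2·30 + 6·101.25 + 5·24 = 60 + 607.5 + 120 = 787.5 px.

787.5 px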